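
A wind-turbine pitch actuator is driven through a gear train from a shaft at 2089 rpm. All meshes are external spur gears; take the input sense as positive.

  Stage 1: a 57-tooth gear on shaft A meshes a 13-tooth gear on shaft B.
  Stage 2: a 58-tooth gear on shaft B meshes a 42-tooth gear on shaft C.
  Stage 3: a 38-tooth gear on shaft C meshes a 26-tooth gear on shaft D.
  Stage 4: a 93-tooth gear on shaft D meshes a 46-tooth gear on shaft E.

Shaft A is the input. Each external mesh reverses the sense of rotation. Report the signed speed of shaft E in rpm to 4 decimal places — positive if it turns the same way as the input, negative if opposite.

Stage 1 [57T→13T]: ω = 2089.0000×57/13 = 9159.4615 rpm, dir flips to −; running = −9159.4615
Stage 2 [58T→42T]: ω = 9159.4615×58/42 = 12648.7802 rpm, dir flips to +; running = +12648.7802
Stage 3 [38T→26T]: ω = 12648.7802×38/26 = 18486.6788 rpm, dir flips to −; running = −18486.6788
Stage 4 [93T→46T]: ω = 18486.6788×93/46 = 37375.2419 rpm, dir flips to +; running = +37375.2419

+37375.2419 rpm (same as input, |ω| = 37375.2419 rpm)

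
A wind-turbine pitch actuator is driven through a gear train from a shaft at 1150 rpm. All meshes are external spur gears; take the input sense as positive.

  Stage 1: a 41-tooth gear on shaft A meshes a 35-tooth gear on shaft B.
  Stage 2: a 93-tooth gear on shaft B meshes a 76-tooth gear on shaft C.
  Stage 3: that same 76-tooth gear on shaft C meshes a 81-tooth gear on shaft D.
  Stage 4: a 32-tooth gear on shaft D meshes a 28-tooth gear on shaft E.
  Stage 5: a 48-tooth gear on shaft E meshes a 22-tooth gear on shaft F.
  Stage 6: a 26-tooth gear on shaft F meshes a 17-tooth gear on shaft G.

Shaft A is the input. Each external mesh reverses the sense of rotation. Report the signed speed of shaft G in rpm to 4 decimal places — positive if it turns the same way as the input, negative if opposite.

Stage 1 [41T→35T]: ω = 1150.0000×41/35 = 1347.1429 rpm, dir flips to −; running = −1347.1429
Stage 2 [93T→76T]: ω = 1347.1429×93/76 = 1648.4774 rpm, dir flips to +; running = +1648.4774
Stage 3 [76T→81T]: ω = 1648.4774×76/81 = 1546.7196 rpm, dir flips to −; running = −1546.7196
Stage 4 [32T→28T]: ω = 1546.7196×32/28 = 1767.6795 rpm, dir flips to +; running = +1767.6795
Stage 5 [48T→22T]: ω = 1767.6795×48/22 = 3856.7553 rpm, dir flips to −; running = −3856.7553
Stage 6 [26T→17T]: ω = 3856.7553×26/17 = 5898.5669 rpm, dir flips to +; running = +5898.5669

+5898.5669 rpm (same as input, |ω| = 5898.5669 rpm)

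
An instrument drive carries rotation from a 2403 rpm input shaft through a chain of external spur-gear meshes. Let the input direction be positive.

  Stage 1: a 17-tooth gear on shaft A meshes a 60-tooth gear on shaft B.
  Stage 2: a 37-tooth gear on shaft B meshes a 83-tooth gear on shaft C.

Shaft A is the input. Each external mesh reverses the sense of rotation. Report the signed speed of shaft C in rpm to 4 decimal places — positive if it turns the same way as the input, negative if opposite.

Stage 1 [17T→60T]: ω = 2403.0000×17/60 = 680.8500 rpm, dir flips to −; running = −680.8500
Stage 2 [37T→83T]: ω = 680.8500×37/83 = 303.5114 rpm, dir flips to +; running = +303.5114

+303.5114 rpm (same as input, |ω| = 303.5114 rpm)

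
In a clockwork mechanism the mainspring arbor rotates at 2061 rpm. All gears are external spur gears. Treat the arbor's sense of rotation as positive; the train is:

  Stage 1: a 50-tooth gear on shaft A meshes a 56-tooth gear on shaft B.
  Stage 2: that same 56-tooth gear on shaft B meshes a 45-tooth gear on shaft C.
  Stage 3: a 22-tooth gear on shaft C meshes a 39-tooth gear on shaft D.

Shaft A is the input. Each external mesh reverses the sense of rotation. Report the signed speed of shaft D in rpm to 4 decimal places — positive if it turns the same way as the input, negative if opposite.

-1291.7949 rpm (opposite to input, |ω| = 1291.7949 rpm)

Stage 1 [50T→56T]: ω = 2061.0000×50/56 = 1840.1786 rpm, dir flips to −; running = −1840.1786
Stage 2 [56T→45T]: ω = 1840.1786×56/45 = 2290.0000 rpm, dir flips to +; running = +2290.0000
Stage 3 [22T→39T]: ω = 2290.0000×22/39 = 1291.7949 rpm, dir flips to −; running = −1291.7949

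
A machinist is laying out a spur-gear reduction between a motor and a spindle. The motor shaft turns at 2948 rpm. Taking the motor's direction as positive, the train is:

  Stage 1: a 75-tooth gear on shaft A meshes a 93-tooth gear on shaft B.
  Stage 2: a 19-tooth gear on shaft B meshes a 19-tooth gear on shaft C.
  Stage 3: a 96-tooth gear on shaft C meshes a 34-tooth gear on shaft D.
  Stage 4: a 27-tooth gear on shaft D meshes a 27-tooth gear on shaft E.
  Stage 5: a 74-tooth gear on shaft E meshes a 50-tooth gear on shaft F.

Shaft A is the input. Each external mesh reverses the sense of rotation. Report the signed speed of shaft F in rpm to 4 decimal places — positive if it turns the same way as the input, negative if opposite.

-9934.8159 rpm (opposite to input, |ω| = 9934.8159 rpm)

Stage 1 [75T→93T]: ω = 2948.0000×75/93 = 2377.4194 rpm, dir flips to −; running = −2377.4194
Stage 2 [19T→19T]: ω = 2377.4194×19/19 = 2377.4194 rpm, dir flips to +; running = +2377.4194
Stage 3 [96T→34T]: ω = 2377.4194×96/34 = 6712.7135 rpm, dir flips to −; running = −6712.7135
Stage 4 [27T→27T]: ω = 6712.7135×27/27 = 6712.7135 rpm, dir flips to +; running = +6712.7135
Stage 5 [74T→50T]: ω = 6712.7135×74/50 = 9934.8159 rpm, dir flips to −; running = −9934.8159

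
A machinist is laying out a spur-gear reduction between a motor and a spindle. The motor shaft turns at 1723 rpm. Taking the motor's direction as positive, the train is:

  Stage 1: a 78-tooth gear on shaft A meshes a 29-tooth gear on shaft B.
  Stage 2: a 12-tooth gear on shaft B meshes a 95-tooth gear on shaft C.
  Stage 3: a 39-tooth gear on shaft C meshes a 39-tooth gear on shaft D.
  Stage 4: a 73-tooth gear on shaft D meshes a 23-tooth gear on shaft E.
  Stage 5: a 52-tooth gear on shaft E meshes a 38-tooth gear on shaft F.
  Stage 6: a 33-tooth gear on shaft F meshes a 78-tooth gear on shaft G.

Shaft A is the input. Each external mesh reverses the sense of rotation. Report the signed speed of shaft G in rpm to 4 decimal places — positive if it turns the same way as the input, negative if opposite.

Stage 1 [78T→29T]: ω = 1723.0000×78/29 = 4634.2759 rpm, dir flips to −; running = −4634.2759
Stage 2 [12T→95T]: ω = 4634.2759×12/95 = 585.3822 rpm, dir flips to +; running = +585.3822
Stage 3 [39T→39T]: ω = 585.3822×39/39 = 585.3822 rpm, dir flips to −; running = −585.3822
Stage 4 [73T→23T]: ω = 585.3822×73/23 = 1857.9522 rpm, dir flips to +; running = +1857.9522
Stage 5 [52T→38T]: ω = 1857.9522×52/38 = 2542.4610 rpm, dir flips to −; running = −2542.4610
Stage 6 [33T→78T]: ω = 2542.4610×33/78 = 1075.6566 rpm, dir flips to +; running = +1075.6566

+1075.6566 rpm (same as input, |ω| = 1075.6566 rpm)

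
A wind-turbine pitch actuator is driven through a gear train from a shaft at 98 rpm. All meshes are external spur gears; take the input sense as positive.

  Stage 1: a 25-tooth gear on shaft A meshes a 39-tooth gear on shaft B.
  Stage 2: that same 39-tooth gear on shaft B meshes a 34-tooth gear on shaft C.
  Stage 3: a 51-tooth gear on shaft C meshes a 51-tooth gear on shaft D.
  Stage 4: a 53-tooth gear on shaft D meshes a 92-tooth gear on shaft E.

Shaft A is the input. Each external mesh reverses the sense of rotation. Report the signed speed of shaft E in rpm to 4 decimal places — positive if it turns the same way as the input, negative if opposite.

Stage 1 [25T→39T]: ω = 98.0000×25/39 = 62.8205 rpm, dir flips to −; running = −62.8205
Stage 2 [39T→34T]: ω = 62.8205×39/34 = 72.0588 rpm, dir flips to +; running = +72.0588
Stage 3 [51T→51T]: ω = 72.0588×51/51 = 72.0588 rpm, dir flips to −; running = −72.0588
Stage 4 [53T→92T]: ω = 72.0588×53/92 = 41.5121 rpm, dir flips to +; running = +41.5121

+41.5121 rpm (same as input, |ω| = 41.5121 rpm)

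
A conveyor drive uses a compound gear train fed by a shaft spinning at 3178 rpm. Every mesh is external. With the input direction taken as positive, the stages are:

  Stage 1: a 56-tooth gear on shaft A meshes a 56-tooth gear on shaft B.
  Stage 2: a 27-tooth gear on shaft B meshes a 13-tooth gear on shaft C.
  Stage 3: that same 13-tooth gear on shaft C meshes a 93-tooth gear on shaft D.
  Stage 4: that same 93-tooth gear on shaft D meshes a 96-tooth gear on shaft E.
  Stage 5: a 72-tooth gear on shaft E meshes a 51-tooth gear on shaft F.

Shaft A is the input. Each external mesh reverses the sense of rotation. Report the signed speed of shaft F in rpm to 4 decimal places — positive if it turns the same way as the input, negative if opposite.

Stage 1 [56T→56T]: ω = 3178.0000×56/56 = 3178.0000 rpm, dir flips to −; running = −3178.0000
Stage 2 [27T→13T]: ω = 3178.0000×27/13 = 6600.4615 rpm, dir flips to +; running = +6600.4615
Stage 3 [13T→93T]: ω = 6600.4615×13/93 = 922.6452 rpm, dir flips to −; running = −922.6452
Stage 4 [93T→96T]: ω = 922.6452×93/96 = 893.8125 rpm, dir flips to +; running = +893.8125
Stage 5 [72T→51T]: ω = 893.8125×72/51 = 1261.8529 rpm, dir flips to −; running = −1261.8529

-1261.8529 rpm (opposite to input, |ω| = 1261.8529 rpm)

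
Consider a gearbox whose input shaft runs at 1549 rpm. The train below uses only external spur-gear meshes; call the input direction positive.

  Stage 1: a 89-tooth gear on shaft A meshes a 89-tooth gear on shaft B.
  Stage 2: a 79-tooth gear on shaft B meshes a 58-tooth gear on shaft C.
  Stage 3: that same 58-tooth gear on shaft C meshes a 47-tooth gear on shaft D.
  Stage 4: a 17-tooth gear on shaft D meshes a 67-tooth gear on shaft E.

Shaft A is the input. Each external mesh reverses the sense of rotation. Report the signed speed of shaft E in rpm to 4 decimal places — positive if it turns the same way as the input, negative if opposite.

Stage 1 [89T→89T]: ω = 1549.0000×89/89 = 1549.0000 rpm, dir flips to −; running = −1549.0000
Stage 2 [79T→58T]: ω = 1549.0000×79/58 = 2109.8448 rpm, dir flips to +; running = +2109.8448
Stage 3 [58T→47T]: ω = 2109.8448×58/47 = 2603.6383 rpm, dir flips to −; running = −2603.6383
Stage 4 [17T→67T]: ω = 2603.6383×17/67 = 660.6246 rpm, dir flips to +; running = +660.6246

+660.6246 rpm (same as input, |ω| = 660.6246 rpm)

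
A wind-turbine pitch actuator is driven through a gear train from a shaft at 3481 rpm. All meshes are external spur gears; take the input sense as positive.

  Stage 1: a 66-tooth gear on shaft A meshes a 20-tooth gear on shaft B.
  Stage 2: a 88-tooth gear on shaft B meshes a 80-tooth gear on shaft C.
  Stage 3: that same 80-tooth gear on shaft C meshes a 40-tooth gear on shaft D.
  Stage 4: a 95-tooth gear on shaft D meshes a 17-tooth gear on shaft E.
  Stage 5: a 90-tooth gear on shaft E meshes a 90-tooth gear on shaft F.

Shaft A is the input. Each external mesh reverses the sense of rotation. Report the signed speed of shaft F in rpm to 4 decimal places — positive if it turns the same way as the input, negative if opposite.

Stage 1 [66T→20T]: ω = 3481.0000×66/20 = 11487.3000 rpm, dir flips to −; running = −11487.3000
Stage 2 [88T→80T]: ω = 11487.3000×88/80 = 12636.0300 rpm, dir flips to +; running = +12636.0300
Stage 3 [80T→40T]: ω = 12636.0300×80/40 = 25272.0600 rpm, dir flips to −; running = −25272.0600
Stage 4 [95T→17T]: ω = 25272.0600×95/17 = 141226.2176 rpm, dir flips to +; running = +141226.2176
Stage 5 [90T→90T]: ω = 141226.2176×90/90 = 141226.2176 rpm, dir flips to −; running = −141226.2176

-141226.2176 rpm (opposite to input, |ω| = 141226.2176 rpm)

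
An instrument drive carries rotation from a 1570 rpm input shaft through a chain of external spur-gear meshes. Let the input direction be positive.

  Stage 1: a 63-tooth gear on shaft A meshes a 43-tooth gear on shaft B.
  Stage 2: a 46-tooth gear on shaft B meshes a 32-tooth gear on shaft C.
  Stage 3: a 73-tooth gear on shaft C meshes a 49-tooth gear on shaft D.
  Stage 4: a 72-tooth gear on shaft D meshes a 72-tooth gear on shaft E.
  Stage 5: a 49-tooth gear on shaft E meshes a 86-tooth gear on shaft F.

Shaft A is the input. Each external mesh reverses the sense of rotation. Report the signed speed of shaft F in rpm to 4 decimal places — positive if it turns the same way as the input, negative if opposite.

Stage 1 [63T→43T]: ω = 1570.0000×63/43 = 2300.2326 rpm, dir flips to −; running = −2300.2326
Stage 2 [46T→32T]: ω = 2300.2326×46/32 = 3306.5843 rpm, dir flips to +; running = +3306.5843
Stage 3 [73T→49T]: ω = 3306.5843×73/49 = 4926.1358 rpm, dir flips to −; running = −4926.1358
Stage 4 [72T→72T]: ω = 4926.1358×72/72 = 4926.1358 rpm, dir flips to +; running = +4926.1358
Stage 5 [49T→86T]: ω = 4926.1358×49/86 = 2806.7518 rpm, dir flips to −; running = −2806.7518

-2806.7518 rpm (opposite to input, |ω| = 2806.7518 rpm)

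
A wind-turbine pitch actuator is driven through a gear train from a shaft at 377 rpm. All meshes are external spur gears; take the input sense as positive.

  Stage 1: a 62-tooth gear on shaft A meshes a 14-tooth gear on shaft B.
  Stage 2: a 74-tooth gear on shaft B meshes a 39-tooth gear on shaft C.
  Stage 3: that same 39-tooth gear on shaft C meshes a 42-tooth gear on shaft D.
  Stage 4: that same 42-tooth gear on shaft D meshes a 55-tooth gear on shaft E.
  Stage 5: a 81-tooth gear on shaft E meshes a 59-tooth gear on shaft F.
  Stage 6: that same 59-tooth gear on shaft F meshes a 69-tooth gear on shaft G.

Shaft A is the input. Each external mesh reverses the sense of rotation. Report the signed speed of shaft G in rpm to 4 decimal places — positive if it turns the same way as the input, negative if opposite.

+2636.9990 rpm (same as input, |ω| = 2636.9990 rpm)

Stage 1 [62T→14T]: ω = 377.0000×62/14 = 1669.5714 rpm, dir flips to −; running = −1669.5714
Stage 2 [74T→39T]: ω = 1669.5714×74/39 = 3167.9048 rpm, dir flips to +; running = +3167.9048
Stage 3 [39T→42T]: ω = 3167.9048×39/42 = 2941.6259 rpm, dir flips to −; running = −2941.6259
Stage 4 [42T→55T]: ω = 2941.6259×42/55 = 2246.3325 rpm, dir flips to +; running = +2246.3325
Stage 5 [81T→59T]: ω = 2246.3325×81/59 = 3083.9480 rpm, dir flips to −; running = −3083.9480
Stage 6 [59T→69T]: ω = 3083.9480×59/69 = 2636.9990 rpm, dir flips to +; running = +2636.9990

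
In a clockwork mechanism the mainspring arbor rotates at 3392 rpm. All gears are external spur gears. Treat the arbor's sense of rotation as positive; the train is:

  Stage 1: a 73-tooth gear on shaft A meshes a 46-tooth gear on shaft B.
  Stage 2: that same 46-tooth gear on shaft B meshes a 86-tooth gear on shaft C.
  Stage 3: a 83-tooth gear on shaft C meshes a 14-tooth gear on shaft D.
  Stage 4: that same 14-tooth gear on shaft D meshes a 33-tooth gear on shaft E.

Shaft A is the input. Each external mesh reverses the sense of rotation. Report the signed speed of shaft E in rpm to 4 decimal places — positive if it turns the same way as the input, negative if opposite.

Stage 1 [73T→46T]: ω = 3392.0000×73/46 = 5382.9565 rpm, dir flips to −; running = −5382.9565
Stage 2 [46T→86T]: ω = 5382.9565×46/86 = 2879.2558 rpm, dir flips to +; running = +2879.2558
Stage 3 [83T→14T]: ω = 2879.2558×83/14 = 17069.8738 rpm, dir flips to −; running = −17069.8738
Stage 4 [14T→33T]: ω = 17069.8738×14/33 = 7241.7646 rpm, dir flips to +; running = +7241.7646

+7241.7646 rpm (same as input, |ω| = 7241.7646 rpm)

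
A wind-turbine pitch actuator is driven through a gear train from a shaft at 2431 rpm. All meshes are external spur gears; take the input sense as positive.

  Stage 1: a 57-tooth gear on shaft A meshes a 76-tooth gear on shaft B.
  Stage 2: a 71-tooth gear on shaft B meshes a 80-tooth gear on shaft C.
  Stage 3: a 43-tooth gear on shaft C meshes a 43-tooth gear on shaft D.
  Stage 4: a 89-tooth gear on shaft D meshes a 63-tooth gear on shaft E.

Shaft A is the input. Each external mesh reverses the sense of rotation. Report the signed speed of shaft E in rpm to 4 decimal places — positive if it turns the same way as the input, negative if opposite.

Stage 1 [57T→76T]: ω = 2431.0000×57/76 = 1823.2500 rpm, dir flips to −; running = −1823.2500
Stage 2 [71T→80T]: ω = 1823.2500×71/80 = 1618.1344 rpm, dir flips to +; running = +1618.1344
Stage 3 [43T→43T]: ω = 1618.1344×43/43 = 1618.1344 rpm, dir flips to −; running = −1618.1344
Stage 4 [89T→63T]: ω = 1618.1344×89/63 = 2285.9359 rpm, dir flips to +; running = +2285.9359

+2285.9359 rpm (same as input, |ω| = 2285.9359 rpm)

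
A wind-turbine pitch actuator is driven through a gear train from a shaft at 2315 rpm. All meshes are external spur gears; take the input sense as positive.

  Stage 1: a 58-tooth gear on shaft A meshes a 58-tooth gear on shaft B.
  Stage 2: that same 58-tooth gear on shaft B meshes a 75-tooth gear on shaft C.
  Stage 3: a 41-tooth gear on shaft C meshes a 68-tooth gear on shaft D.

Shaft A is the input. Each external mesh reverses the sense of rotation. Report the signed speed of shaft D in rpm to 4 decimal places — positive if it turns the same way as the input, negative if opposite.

-1079.4255 rpm (opposite to input, |ω| = 1079.4255 rpm)

Stage 1 [58T→58T]: ω = 2315.0000×58/58 = 2315.0000 rpm, dir flips to −; running = −2315.0000
Stage 2 [58T→75T]: ω = 2315.0000×58/75 = 1790.2667 rpm, dir flips to +; running = +1790.2667
Stage 3 [41T→68T]: ω = 1790.2667×41/68 = 1079.4255 rpm, dir flips to −; running = −1079.4255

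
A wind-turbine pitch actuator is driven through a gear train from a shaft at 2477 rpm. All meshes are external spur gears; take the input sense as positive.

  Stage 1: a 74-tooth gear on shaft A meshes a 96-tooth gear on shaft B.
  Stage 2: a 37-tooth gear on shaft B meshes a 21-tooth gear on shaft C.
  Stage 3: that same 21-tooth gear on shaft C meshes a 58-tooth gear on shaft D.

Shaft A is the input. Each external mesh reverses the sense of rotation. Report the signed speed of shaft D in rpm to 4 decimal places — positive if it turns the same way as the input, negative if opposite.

Stage 1 [74T→96T]: ω = 2477.0000×74/96 = 1909.3542 rpm, dir flips to −; running = −1909.3542
Stage 2 [37T→21T]: ω = 1909.3542×37/21 = 3364.1002 rpm, dir flips to +; running = +3364.1002
Stage 3 [21T→58T]: ω = 3364.1002×21/58 = 1218.0363 rpm, dir flips to −; running = −1218.0363

-1218.0363 rpm (opposite to input, |ω| = 1218.0363 rpm)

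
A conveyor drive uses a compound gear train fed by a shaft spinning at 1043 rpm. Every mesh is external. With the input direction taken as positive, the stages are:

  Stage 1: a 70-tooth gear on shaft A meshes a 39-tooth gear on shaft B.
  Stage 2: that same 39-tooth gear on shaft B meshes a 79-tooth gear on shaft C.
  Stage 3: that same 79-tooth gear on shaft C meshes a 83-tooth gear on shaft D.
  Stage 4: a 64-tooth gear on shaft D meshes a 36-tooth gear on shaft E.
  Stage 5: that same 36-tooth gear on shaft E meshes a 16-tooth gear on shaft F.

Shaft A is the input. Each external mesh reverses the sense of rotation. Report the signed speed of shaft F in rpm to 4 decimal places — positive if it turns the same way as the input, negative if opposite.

-3518.5542 rpm (opposite to input, |ω| = 3518.5542 rpm)

Stage 1 [70T→39T]: ω = 1043.0000×70/39 = 1872.0513 rpm, dir flips to −; running = −1872.0513
Stage 2 [39T→79T]: ω = 1872.0513×39/79 = 924.1772 rpm, dir flips to +; running = +924.1772
Stage 3 [79T→83T]: ω = 924.1772×79/83 = 879.6386 rpm, dir flips to −; running = −879.6386
Stage 4 [64T→36T]: ω = 879.6386×64/36 = 1563.8019 rpm, dir flips to +; running = +1563.8019
Stage 5 [36T→16T]: ω = 1563.8019×36/16 = 3518.5542 rpm, dir flips to −; running = −3518.5542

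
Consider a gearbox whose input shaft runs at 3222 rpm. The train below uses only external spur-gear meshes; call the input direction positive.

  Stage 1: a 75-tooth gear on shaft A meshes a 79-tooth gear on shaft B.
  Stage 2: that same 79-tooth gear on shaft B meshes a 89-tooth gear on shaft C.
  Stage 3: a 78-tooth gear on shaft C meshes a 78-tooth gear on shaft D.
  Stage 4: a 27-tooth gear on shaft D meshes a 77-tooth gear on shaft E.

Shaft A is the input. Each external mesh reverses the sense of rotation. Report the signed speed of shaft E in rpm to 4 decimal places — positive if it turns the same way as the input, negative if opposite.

+952.0721 rpm (same as input, |ω| = 952.0721 rpm)

Stage 1 [75T→79T]: ω = 3222.0000×75/79 = 3058.8608 rpm, dir flips to −; running = −3058.8608
Stage 2 [79T→89T]: ω = 3058.8608×79/89 = 2715.1685 rpm, dir flips to +; running = +2715.1685
Stage 3 [78T→78T]: ω = 2715.1685×78/78 = 2715.1685 rpm, dir flips to −; running = −2715.1685
Stage 4 [27T→77T]: ω = 2715.1685×27/77 = 952.0721 rpm, dir flips to +; running = +952.0721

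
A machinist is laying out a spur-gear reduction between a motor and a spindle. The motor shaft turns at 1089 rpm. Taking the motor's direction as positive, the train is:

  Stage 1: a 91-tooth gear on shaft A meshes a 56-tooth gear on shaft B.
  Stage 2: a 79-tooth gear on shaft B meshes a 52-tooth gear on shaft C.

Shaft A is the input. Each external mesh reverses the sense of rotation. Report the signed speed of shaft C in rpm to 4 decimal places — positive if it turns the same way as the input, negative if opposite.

Stage 1 [91T→56T]: ω = 1089.0000×91/56 = 1769.6250 rpm, dir flips to −; running = −1769.6250
Stage 2 [79T→52T]: ω = 1769.6250×79/52 = 2688.4688 rpm, dir flips to +; running = +2688.4688

+2688.4688 rpm (same as input, |ω| = 2688.4688 rpm)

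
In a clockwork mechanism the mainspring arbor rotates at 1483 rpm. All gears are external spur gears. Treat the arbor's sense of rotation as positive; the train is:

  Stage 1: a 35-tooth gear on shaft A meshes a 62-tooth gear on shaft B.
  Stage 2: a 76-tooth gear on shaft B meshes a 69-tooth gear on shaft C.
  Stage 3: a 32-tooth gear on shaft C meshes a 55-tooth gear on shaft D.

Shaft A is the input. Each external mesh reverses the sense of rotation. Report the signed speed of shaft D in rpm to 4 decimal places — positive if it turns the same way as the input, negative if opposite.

Stage 1 [35T→62T]: ω = 1483.0000×35/62 = 837.1774 rpm, dir flips to −; running = −837.1774
Stage 2 [76T→69T]: ω = 837.1774×76/69 = 922.1085 rpm, dir flips to +; running = +922.1085
Stage 3 [32T→55T]: ω = 922.1085×32/55 = 536.4995 rpm, dir flips to −; running = −536.4995

-536.4995 rpm (opposite to input, |ω| = 536.4995 rpm)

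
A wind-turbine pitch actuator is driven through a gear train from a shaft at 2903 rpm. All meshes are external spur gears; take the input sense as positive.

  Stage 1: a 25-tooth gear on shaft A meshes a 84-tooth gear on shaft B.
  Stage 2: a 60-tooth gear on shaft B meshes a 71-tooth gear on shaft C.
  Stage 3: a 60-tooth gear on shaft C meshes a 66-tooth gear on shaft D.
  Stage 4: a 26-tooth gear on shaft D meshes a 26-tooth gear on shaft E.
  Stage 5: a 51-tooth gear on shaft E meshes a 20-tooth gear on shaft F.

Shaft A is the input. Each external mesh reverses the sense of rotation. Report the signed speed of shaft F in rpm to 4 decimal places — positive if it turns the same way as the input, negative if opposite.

Stage 1 [25T→84T]: ω = 2903.0000×25/84 = 863.9881 rpm, dir flips to −; running = −863.9881
Stage 2 [60T→71T]: ω = 863.9881×60/71 = 730.1308 rpm, dir flips to +; running = +730.1308
Stage 3 [60T→66T]: ω = 730.1308×60/66 = 663.7553 rpm, dir flips to −; running = −663.7553
Stage 4 [26T→26T]: ω = 663.7553×26/26 = 663.7553 rpm, dir flips to +; running = +663.7553
Stage 5 [51T→20T]: ω = 663.7553×51/20 = 1692.5759 rpm, dir flips to −; running = −1692.5759

-1692.5759 rpm (opposite to input, |ω| = 1692.5759 rpm)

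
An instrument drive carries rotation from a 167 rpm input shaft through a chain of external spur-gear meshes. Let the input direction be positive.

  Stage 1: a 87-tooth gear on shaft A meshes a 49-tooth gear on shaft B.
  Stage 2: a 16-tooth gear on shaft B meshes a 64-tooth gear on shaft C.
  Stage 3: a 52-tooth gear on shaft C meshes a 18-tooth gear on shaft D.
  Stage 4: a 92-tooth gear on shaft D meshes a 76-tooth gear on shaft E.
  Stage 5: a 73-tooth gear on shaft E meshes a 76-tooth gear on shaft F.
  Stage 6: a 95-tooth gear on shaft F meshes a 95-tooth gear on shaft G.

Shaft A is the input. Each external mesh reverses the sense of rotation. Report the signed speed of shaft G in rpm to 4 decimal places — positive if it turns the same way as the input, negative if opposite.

+248.9969 rpm (same as input, |ω| = 248.9969 rpm)

Stage 1 [87T→49T]: ω = 167.0000×87/49 = 296.5102 rpm, dir flips to −; running = −296.5102
Stage 2 [16T→64T]: ω = 296.5102×16/64 = 74.1276 rpm, dir flips to +; running = +74.1276
Stage 3 [52T→18T]: ω = 74.1276×52/18 = 214.1463 rpm, dir flips to −; running = −214.1463
Stage 4 [92T→76T]: ω = 214.1463×92/76 = 259.2297 rpm, dir flips to +; running = +259.2297
Stage 5 [73T→76T]: ω = 259.2297×73/76 = 248.9969 rpm, dir flips to −; running = −248.9969
Stage 6 [95T→95T]: ω = 248.9969×95/95 = 248.9969 rpm, dir flips to +; running = +248.9969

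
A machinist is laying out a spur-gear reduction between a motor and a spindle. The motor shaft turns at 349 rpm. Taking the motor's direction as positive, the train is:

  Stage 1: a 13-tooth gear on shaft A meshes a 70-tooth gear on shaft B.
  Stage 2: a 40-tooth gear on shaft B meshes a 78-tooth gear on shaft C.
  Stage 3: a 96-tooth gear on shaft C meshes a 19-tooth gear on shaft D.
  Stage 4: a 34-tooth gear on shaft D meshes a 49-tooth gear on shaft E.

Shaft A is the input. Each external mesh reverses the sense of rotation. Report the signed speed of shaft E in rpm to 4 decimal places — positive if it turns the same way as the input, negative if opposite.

Stage 1 [13T→70T]: ω = 349.0000×13/70 = 64.8143 rpm, dir flips to −; running = −64.8143
Stage 2 [40T→78T]: ω = 64.8143×40/78 = 33.2381 rpm, dir flips to +; running = +33.2381
Stage 3 [96T→19T]: ω = 33.2381×96/19 = 167.9398 rpm, dir flips to −; running = −167.9398
Stage 4 [34T→49T]: ω = 167.9398×34/49 = 116.5297 rpm, dir flips to +; running = +116.5297

+116.5297 rpm (same as input, |ω| = 116.5297 rpm)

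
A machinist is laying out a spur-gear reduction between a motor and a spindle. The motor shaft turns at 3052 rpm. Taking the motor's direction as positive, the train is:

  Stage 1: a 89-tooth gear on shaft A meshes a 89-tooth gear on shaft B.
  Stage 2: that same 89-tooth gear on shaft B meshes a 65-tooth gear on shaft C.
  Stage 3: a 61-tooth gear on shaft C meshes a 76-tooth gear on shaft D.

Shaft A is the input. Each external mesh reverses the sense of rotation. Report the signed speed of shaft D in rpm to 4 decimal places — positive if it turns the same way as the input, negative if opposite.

Stage 1 [89T→89T]: ω = 3052.0000×89/89 = 3052.0000 rpm, dir flips to −; running = −3052.0000
Stage 2 [89T→65T]: ω = 3052.0000×89/65 = 4178.8923 rpm, dir flips to +; running = +4178.8923
Stage 3 [61T→76T]: ω = 4178.8923×61/76 = 3354.1109 rpm, dir flips to −; running = −3354.1109

-3354.1109 rpm (opposite to input, |ω| = 3354.1109 rpm)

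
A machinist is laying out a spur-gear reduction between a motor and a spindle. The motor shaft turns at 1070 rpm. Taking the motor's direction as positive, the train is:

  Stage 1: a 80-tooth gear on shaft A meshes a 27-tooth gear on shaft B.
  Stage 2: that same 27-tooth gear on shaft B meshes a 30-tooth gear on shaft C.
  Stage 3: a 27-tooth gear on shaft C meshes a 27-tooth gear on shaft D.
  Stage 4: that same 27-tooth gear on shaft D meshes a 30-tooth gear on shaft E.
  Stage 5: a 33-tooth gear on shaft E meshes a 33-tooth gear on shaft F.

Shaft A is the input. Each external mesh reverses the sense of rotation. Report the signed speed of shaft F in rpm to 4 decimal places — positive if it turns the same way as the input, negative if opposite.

Stage 1 [80T→27T]: ω = 1070.0000×80/27 = 3170.3704 rpm, dir flips to −; running = −3170.3704
Stage 2 [27T→30T]: ω = 3170.3704×27/30 = 2853.3333 rpm, dir flips to +; running = +2853.3333
Stage 3 [27T→27T]: ω = 2853.3333×27/27 = 2853.3333 rpm, dir flips to −; running = −2853.3333
Stage 4 [27T→30T]: ω = 2853.3333×27/30 = 2568.0000 rpm, dir flips to +; running = +2568.0000
Stage 5 [33T→33T]: ω = 2568.0000×33/33 = 2568.0000 rpm, dir flips to −; running = −2568.0000

-2568.0000 rpm (opposite to input, |ω| = 2568.0000 rpm)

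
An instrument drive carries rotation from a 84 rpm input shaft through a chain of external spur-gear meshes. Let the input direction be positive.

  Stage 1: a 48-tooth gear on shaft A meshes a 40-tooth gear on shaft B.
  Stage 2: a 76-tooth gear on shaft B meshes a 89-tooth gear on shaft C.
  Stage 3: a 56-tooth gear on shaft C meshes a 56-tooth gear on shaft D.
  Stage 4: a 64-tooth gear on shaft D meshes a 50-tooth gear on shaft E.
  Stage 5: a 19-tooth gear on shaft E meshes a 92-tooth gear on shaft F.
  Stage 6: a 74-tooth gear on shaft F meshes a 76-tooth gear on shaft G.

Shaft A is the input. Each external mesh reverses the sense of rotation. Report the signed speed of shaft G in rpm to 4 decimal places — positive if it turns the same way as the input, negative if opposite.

+22.1553 rpm (same as input, |ω| = 22.1553 rpm)

Stage 1 [48T→40T]: ω = 84.0000×48/40 = 100.8000 rpm, dir flips to −; running = −100.8000
Stage 2 [76T→89T]: ω = 100.8000×76/89 = 86.0764 rpm, dir flips to +; running = +86.0764
Stage 3 [56T→56T]: ω = 86.0764×56/56 = 86.0764 rpm, dir flips to −; running = −86.0764
Stage 4 [64T→50T]: ω = 86.0764×64/50 = 110.1778 rpm, dir flips to +; running = +110.1778
Stage 5 [19T→92T]: ω = 110.1778×19/92 = 22.7541 rpm, dir flips to −; running = −22.7541
Stage 6 [74T→76T]: ω = 22.7541×74/76 = 22.1553 rpm, dir flips to +; running = +22.1553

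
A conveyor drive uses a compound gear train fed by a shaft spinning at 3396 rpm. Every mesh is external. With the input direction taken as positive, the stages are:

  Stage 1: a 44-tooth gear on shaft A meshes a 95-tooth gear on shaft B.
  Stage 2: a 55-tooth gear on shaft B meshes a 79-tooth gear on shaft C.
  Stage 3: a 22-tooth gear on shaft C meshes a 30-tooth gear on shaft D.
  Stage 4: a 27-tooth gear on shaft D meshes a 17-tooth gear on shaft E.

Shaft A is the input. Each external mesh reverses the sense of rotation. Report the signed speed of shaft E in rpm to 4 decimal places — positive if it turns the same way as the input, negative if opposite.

+1275.4065 rpm (same as input, |ω| = 1275.4065 rpm)

Stage 1 [44T→95T]: ω = 3396.0000×44/95 = 1572.8842 rpm, dir flips to −; running = −1572.8842
Stage 2 [55T→79T]: ω = 1572.8842×55/79 = 1095.0460 rpm, dir flips to +; running = +1095.0460
Stage 3 [22T→30T]: ω = 1095.0460×22/30 = 803.0337 rpm, dir flips to −; running = −803.0337
Stage 4 [27T→17T]: ω = 803.0337×27/17 = 1275.4065 rpm, dir flips to +; running = +1275.4065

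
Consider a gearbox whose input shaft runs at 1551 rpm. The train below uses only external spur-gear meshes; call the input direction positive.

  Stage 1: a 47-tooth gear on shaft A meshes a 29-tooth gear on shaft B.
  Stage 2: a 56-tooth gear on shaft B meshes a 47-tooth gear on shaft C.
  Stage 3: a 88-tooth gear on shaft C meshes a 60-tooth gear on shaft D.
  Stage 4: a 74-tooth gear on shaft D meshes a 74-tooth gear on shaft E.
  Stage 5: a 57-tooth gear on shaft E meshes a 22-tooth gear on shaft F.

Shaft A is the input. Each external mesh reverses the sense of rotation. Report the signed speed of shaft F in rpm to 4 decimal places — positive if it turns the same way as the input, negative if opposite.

-11381.1310 rpm (opposite to input, |ω| = 11381.1310 rpm)

Stage 1 [47T→29T]: ω = 1551.0000×47/29 = 2513.6897 rpm, dir flips to −; running = −2513.6897
Stage 2 [56T→47T]: ω = 2513.6897×56/47 = 2995.0345 rpm, dir flips to +; running = +2995.0345
Stage 3 [88T→60T]: ω = 2995.0345×88/60 = 4392.7172 rpm, dir flips to −; running = −4392.7172
Stage 4 [74T→74T]: ω = 4392.7172×74/74 = 4392.7172 rpm, dir flips to +; running = +4392.7172
Stage 5 [57T→22T]: ω = 4392.7172×57/22 = 11381.1310 rpm, dir flips to −; running = −11381.1310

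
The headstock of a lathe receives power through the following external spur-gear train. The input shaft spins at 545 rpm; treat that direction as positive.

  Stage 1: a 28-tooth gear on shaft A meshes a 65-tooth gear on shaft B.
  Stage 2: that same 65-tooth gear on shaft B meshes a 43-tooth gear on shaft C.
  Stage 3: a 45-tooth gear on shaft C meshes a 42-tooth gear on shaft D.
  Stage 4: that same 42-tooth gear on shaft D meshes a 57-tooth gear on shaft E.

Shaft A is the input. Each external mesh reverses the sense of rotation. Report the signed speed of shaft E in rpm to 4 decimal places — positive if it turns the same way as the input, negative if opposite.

+280.1714 rpm (same as input, |ω| = 280.1714 rpm)

Stage 1 [28T→65T]: ω = 545.0000×28/65 = 234.7692 rpm, dir flips to −; running = −234.7692
Stage 2 [65T→43T]: ω = 234.7692×65/43 = 354.8837 rpm, dir flips to +; running = +354.8837
Stage 3 [45T→42T]: ω = 354.8837×45/42 = 380.2326 rpm, dir flips to −; running = −380.2326
Stage 4 [42T→57T]: ω = 380.2326×42/57 = 280.1714 rpm, dir flips to +; running = +280.1714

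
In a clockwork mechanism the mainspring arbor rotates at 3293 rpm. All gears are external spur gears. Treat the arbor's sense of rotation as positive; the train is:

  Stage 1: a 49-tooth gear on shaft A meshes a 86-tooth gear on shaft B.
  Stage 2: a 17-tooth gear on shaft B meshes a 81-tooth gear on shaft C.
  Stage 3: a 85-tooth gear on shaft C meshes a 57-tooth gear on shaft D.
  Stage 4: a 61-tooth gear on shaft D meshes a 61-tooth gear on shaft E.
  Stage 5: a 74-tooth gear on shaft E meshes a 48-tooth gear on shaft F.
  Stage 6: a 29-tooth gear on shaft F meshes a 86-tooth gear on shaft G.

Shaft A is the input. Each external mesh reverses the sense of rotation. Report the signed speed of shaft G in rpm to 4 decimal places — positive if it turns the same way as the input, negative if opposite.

Stage 1 [49T→86T]: ω = 3293.0000×49/86 = 1876.2442 rpm, dir flips to −; running = −1876.2442
Stage 2 [17T→81T]: ω = 1876.2442×17/81 = 393.7796 rpm, dir flips to +; running = +393.7796
Stage 3 [85T→57T]: ω = 393.7796×85/57 = 587.2153 rpm, dir flips to −; running = −587.2153
Stage 4 [61T→61T]: ω = 587.2153×61/61 = 587.2153 rpm, dir flips to +; running = +587.2153
Stage 5 [74T→48T]: ω = 587.2153×74/48 = 905.2902 rpm, dir flips to −; running = −905.2902
Stage 6 [29T→86T]: ω = 905.2902×29/86 = 305.2723 rpm, dir flips to +; running = +305.2723

+305.2723 rpm (same as input, |ω| = 305.2723 rpm)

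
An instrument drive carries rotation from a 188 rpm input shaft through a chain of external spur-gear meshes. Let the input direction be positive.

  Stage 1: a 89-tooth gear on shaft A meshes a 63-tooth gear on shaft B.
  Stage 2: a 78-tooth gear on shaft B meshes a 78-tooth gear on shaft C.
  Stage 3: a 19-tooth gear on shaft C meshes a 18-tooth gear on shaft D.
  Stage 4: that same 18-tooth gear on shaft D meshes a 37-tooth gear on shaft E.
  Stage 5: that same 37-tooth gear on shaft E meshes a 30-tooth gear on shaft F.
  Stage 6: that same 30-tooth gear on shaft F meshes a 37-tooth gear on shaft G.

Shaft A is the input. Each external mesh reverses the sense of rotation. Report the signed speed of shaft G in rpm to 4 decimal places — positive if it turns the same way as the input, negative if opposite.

Stage 1 [89T→63T]: ω = 188.0000×89/63 = 265.5873 rpm, dir flips to −; running = −265.5873
Stage 2 [78T→78T]: ω = 265.5873×78/78 = 265.5873 rpm, dir flips to +; running = +265.5873
Stage 3 [19T→18T]: ω = 265.5873×19/18 = 280.3422 rpm, dir flips to −; running = −280.3422
Stage 4 [18T→37T]: ω = 280.3422×18/37 = 136.3827 rpm, dir flips to +; running = +136.3827
Stage 5 [37T→30T]: ω = 136.3827×37/30 = 168.2053 rpm, dir flips to −; running = −168.2053
Stage 6 [30T→37T]: ω = 168.2053×30/37 = 136.3827 rpm, dir flips to +; running = +136.3827

+136.3827 rpm (same as input, |ω| = 136.3827 rpm)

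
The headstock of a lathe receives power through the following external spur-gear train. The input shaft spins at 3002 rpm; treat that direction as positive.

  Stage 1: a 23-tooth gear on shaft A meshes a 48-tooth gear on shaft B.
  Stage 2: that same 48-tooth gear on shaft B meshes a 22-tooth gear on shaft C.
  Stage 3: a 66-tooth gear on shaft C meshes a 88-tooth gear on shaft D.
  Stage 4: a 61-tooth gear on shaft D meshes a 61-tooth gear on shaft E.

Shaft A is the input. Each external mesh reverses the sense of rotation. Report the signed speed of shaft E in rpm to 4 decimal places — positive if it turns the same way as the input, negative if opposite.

Stage 1 [23T→48T]: ω = 3002.0000×23/48 = 1438.4583 rpm, dir flips to −; running = −1438.4583
Stage 2 [48T→22T]: ω = 1438.4583×48/22 = 3138.4545 rpm, dir flips to +; running = +3138.4545
Stage 3 [66T→88T]: ω = 3138.4545×66/88 = 2353.8409 rpm, dir flips to −; running = −2353.8409
Stage 4 [61T→61T]: ω = 2353.8409×61/61 = 2353.8409 rpm, dir flips to +; running = +2353.8409

+2353.8409 rpm (same as input, |ω| = 2353.8409 rpm)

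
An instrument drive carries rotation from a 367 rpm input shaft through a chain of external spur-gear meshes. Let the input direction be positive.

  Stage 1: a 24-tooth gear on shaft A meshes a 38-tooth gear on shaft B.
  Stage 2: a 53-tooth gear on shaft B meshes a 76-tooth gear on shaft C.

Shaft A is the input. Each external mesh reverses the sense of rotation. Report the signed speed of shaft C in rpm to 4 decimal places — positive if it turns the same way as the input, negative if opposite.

Stage 1 [24T→38T]: ω = 367.0000×24/38 = 231.7895 rpm, dir flips to −; running = −231.7895
Stage 2 [53T→76T]: ω = 231.7895×53/76 = 161.6427 rpm, dir flips to +; running = +161.6427

+161.6427 rpm (same as input, |ω| = 161.6427 rpm)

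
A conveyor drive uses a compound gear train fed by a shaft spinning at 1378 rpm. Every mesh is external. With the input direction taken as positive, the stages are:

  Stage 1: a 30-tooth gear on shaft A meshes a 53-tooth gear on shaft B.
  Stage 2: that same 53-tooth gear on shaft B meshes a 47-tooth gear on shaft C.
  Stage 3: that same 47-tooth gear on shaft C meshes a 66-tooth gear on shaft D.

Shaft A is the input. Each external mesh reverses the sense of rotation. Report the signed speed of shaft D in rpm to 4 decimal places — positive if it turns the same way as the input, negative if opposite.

Stage 1 [30T→53T]: ω = 1378.0000×30/53 = 780.0000 rpm, dir flips to −; running = −780.0000
Stage 2 [53T→47T]: ω = 780.0000×53/47 = 879.5745 rpm, dir flips to +; running = +879.5745
Stage 3 [47T→66T]: ω = 879.5745×47/66 = 626.3636 rpm, dir flips to −; running = −626.3636

-626.3636 rpm (opposite to input, |ω| = 626.3636 rpm)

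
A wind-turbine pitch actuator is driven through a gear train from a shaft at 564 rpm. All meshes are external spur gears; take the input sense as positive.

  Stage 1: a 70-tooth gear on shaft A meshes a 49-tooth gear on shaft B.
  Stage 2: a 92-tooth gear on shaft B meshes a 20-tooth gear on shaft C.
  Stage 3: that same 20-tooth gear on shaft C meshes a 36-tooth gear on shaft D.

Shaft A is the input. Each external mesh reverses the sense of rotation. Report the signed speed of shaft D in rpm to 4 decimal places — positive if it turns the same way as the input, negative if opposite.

Stage 1 [70T→49T]: ω = 564.0000×70/49 = 805.7143 rpm, dir flips to −; running = −805.7143
Stage 2 [92T→20T]: ω = 805.7143×92/20 = 3706.2857 rpm, dir flips to +; running = +3706.2857
Stage 3 [20T→36T]: ω = 3706.2857×20/36 = 2059.0476 rpm, dir flips to −; running = −2059.0476

-2059.0476 rpm (opposite to input, |ω| = 2059.0476 rpm)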